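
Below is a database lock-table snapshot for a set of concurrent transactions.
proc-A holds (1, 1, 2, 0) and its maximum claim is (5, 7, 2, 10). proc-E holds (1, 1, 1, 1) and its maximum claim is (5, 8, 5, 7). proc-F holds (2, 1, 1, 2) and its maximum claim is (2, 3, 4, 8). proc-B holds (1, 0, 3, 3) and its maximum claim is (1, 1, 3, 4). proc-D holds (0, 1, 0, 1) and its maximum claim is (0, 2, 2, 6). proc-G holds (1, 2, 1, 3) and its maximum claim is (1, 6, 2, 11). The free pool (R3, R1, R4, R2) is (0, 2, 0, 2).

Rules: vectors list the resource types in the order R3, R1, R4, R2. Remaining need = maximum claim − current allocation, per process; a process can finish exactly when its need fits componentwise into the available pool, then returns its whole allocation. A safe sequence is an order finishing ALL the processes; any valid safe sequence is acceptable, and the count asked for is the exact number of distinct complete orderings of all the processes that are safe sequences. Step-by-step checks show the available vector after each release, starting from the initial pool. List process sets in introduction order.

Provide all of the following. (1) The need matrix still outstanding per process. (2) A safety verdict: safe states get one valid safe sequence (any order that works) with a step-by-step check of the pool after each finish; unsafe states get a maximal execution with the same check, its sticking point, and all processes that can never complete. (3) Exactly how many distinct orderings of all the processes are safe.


(1) Outstanding need per process (order R3, R1, R4, R2):
  proc-A: (4, 6, 0, 10)
  proc-E: (4, 7, 4, 6)
  proc-F: (0, 2, 3, 6)
  proc-B: (0, 1, 0, 1)
  proc-D: (0, 1, 2, 5)
  proc-G: (0, 4, 1, 8)
(2) The state is SAFE; one workable sequence: proc-B, proc-D, proc-F, proc-G, proc-A, proc-E.
Key observation: the first exact fit in this order is proc-D — it needs (0, 1, 2, 5) with (1, 2, 3, 5) free, meeting a requested resource to the last unit.
Check, step by step:
  pool = (0, 2, 0, 2)
  run proc-B (needs (0, 1, 0, 1), free (0, 2, 0, 2)); after release of (1, 0, 3, 3) the pool is (1, 2, 3, 5)
  run proc-D (needs (0, 1, 2, 5), free (1, 2, 3, 5)); after release of (0, 1, 0, 1) the pool is (1, 3, 3, 6)
  run proc-F (needs (0, 2, 3, 6), free (1, 3, 3, 6)); after release of (2, 1, 1, 2) the pool is (3, 4, 4, 8)
  run proc-G (needs (0, 4, 1, 8), free (3, 4, 4, 8)); after release of (1, 2, 1, 3) the pool is (4, 6, 5, 11)
  run proc-A (needs (4, 6, 0, 10), free (4, 6, 5, 11)); after release of (1, 1, 2, 0) the pool is (5, 7, 7, 11)
  run proc-E (needs (4, 7, 4, 6), free (5, 7, 7, 11)); after release of (1, 1, 1, 1) the pool is (6, 8, 8, 12)
(3) The exact count: 1 of the possible complete orderings is a safe sequence.


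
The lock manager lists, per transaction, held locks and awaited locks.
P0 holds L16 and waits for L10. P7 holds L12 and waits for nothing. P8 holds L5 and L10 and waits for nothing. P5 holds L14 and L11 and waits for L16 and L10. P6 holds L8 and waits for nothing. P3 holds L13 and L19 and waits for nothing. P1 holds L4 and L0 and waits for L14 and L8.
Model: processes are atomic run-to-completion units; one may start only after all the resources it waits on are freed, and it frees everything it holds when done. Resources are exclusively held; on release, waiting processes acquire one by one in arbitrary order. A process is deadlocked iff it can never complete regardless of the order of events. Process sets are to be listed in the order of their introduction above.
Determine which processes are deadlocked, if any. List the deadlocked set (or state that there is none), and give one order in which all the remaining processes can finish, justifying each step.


No process is deadlocked.
Key observation: the wait graph is acyclic; completion cascades from the unblocked processes through everyone else.
A valid finishing order for the others: P8, P3, P6, P0, P7, P5, P1.
Step-by-step check:
  P8 waits on nothing -> runs at once and releases L5 and L10
  P3 waits on nothing -> runs at once and releases L13 and L19
  P6 waits on nothing -> runs at once and releases L8
  P0: everything it awaited (L10) is free; runs, freeing L16
  P7 waits on nothing -> runs at once and releases L12
  P5: everything it awaited (L16 and L10) is free; runs, freeing L14 and L11
  P1: everything it awaited (L14 and L8) is free; runs, freeing L4 and L0


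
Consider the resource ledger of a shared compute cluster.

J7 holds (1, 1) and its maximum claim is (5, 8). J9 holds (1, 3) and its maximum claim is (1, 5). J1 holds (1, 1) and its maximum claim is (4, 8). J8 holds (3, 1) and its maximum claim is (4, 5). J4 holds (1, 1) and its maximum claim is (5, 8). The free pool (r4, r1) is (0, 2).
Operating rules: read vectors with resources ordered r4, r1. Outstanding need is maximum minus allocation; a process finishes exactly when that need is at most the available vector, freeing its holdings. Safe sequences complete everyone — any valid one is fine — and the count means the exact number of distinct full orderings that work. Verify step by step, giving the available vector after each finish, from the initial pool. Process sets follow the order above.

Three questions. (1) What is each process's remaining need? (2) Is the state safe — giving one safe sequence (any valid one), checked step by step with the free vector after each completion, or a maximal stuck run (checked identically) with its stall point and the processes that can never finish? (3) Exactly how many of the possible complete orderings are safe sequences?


(1) Need matrix, components ordered r4, r1:
  J7: (4, 7)
  J9: (0, 2)
  J1: (3, 7)
  J8: (1, 4)
  J4: (4, 7)
(2) UNSAFE — no complete ordering exists.
Key observation: even finishing J9, J8 leaves just (4, 6) free — too little r1 for any of the remaining processes.
A maximal execution: J9, J8 — then nothing else fits. Verifying each step:
  pool = (0, 2)
  run J9 (needs (0, 2), free (0, 2)); after release of (1, 3) the pool is (1, 5)
  run J8 (needs (1, 4), free (1, 5)); after release of (3, 1) the pool is (4, 6)
  J7 still needs (4, 7) but only (4, 6) is free — short on r1
  J1 still needs (3, 7) but only (4, 6) is free — short on r1
  J4 still needs (4, 7) but only (4, 6) is free — short on r1
Permanently blocked: J7, J1 and J4.
(3) The exact count: 0 of the possible complete orderings are safe sequences.


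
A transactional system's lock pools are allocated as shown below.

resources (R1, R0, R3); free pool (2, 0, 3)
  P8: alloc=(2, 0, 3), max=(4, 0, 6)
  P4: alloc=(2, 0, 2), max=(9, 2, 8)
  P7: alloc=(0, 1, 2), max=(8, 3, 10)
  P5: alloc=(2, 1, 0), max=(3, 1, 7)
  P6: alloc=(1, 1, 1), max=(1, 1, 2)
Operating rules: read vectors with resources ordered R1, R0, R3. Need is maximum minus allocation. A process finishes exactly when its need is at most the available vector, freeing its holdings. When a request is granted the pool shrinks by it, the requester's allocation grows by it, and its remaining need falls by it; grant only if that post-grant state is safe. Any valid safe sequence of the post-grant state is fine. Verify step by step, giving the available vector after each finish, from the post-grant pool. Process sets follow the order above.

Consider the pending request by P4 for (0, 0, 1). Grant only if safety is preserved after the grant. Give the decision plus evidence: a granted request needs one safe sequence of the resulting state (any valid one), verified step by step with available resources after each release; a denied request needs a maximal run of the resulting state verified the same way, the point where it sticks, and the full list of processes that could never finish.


DENY — the pretend-granted state is unsafe.
Key observation: after P6, P8 the pool peaks at (5, 1, 6), and each blocked process is short somewhere: P4 on R1, R0; P7 on R1, R0, R3; P5 on R3.
After a pretend grant, a maximal execution: P6, P8 — then nothing else fits. Verifying each step:
  pool = (2, 0, 2)
  run P6 (needs (0, 0, 1), free (2, 0, 2)); after release of (1, 1, 1) the pool is (3, 1, 3)
  run P8 (needs (2, 0, 3), free (3, 1, 3)); after release of (2, 0, 3) the pool is (5, 1, 6)
  P4 still needs (7, 2, 5) but only (5, 1, 6) is free — short on R1 and R0
  P7 still needs (8, 2, 8) but only (5, 1, 6) is free — short on R1, R0 and R3
  P5 still needs (1, 0, 7) but only (5, 1, 6) is free — short on R3
Had the request been granted, P4, P7 and P5 could never finish.


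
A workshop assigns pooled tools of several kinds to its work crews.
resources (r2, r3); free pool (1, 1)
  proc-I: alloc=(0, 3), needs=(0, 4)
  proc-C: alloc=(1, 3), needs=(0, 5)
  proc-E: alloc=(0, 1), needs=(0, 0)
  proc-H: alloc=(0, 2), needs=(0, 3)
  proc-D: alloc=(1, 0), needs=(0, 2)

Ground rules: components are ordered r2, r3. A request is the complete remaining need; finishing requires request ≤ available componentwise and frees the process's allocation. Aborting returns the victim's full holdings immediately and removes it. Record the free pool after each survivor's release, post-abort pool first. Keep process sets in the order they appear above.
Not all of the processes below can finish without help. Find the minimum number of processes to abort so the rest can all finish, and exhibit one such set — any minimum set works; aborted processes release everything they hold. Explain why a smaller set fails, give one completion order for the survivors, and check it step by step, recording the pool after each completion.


The answer: abort proc-I.
Key observation: aborting proc-I returns (0, 3), and proc-H — hopeless before — runs at step 1 with the returned capacity in the pool.
Minimality: the empty abort set fails — the state is deadlocked as it stands.
The survivors complete as proc-H, proc-D, proc-C, proc-E. Verifying each step (starting from the post-abort pool):
  pool = (1, 4)
  proc-H needs (0, 3) <= (1, 4) -> finishes; pool += (0, 2) = (1, 6)
  proc-D needs (0, 2) <= (1, 6) -> finishes; pool += (1, 0) = (2, 6)
  proc-C needs (0, 5) <= (2, 6) -> finishes; pool += (1, 3) = (3, 9)
  proc-E needs (0, 0) <= (3, 9) -> finishes; pool += (0, 1) = (3, 10)


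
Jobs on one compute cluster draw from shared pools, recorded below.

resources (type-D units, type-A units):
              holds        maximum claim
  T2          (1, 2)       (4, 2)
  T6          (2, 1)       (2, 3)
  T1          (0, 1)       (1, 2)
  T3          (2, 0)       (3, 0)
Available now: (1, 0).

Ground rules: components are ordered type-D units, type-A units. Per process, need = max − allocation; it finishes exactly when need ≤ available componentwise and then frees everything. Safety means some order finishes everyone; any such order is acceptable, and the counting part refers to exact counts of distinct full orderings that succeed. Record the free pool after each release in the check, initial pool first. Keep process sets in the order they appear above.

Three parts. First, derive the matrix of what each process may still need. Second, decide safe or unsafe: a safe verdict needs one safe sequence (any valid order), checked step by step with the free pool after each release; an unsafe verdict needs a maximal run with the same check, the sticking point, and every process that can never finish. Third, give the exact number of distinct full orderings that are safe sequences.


(1) Outstanding need per process (order type-D units, type-A units):
  T2: (3, 0)
  T6: (0, 2)
  T1: (1, 1)
  T3: (1, 0)
(2) SAFE, for example via the order T3, T2, T6, T1.
Key observation: the first exact fit in this order is T3 — it needs (1, 0) with (1, 0) free, meeting a requested resource to the last unit.
Verifying each step:
  pool = (1, 0)
  T3 needs (1, 0) <= (1, 0) -> finishes; pool += (2, 0) = (3, 0)
  T2 needs (3, 0) <= (3, 0) -> finishes; pool += (1, 2) = (4, 2)
  T6 needs (0, 2) <= (4, 2) -> finishes; pool += (2, 1) = (6, 3)
  T1 needs (1, 1) <= (6, 3) -> finishes; pool += (0, 1) = (6, 4)
(3) The exact count: 2 of the possible complete orderings are safe sequences.


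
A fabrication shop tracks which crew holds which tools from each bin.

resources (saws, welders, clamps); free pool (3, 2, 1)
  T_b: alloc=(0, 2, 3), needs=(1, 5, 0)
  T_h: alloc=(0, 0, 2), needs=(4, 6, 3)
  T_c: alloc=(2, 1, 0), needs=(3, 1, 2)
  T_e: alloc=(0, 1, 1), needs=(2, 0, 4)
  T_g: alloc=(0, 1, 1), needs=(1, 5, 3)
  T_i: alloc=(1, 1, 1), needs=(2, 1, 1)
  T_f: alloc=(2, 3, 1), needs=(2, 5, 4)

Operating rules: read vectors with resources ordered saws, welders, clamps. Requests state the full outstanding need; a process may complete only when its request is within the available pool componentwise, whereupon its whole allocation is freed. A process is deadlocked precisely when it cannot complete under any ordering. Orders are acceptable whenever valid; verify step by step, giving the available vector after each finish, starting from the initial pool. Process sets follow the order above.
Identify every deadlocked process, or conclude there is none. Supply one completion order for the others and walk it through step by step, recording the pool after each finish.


Deadlocked: T_b, T_h, T_e, T_g and T_f.
Key observation: after T_i, T_c the pool peaks at (6, 4, 2), and each blocked process is short somewhere: T_b on welders; T_h on welders, clamps; T_e on clamps; T_g on welders, clamps; T_f on welders, clamps.
The rest can finish in the order T_i, T_c. Walking it through:
  pool = (3, 2, 1)
  T_i: need (2, 1, 1) fits (3, 2, 1); releases (1, 1, 1), pool now (4, 3, 2)
  T_c: need (3, 1, 2) fits (4, 3, 2); releases (2, 1, 0), pool now (6, 4, 2)
The blocked processes can never fit:
  T_b cannot run: need (1, 5, 0) vs free (6, 4, 2) (insufficient welders)
  T_h cannot run: need (4, 6, 3) vs free (6, 4, 2) (insufficient welders and clamps)
  T_e cannot run: need (2, 0, 4) vs free (6, 4, 2) (insufficient clamps)
  T_g cannot run: need (1, 5, 3) vs free (6, 4, 2) (insufficient welders and clamps)
  T_f cannot run: need (2, 5, 4) vs free (6, 4, 2) (insufficient welders and clamps)


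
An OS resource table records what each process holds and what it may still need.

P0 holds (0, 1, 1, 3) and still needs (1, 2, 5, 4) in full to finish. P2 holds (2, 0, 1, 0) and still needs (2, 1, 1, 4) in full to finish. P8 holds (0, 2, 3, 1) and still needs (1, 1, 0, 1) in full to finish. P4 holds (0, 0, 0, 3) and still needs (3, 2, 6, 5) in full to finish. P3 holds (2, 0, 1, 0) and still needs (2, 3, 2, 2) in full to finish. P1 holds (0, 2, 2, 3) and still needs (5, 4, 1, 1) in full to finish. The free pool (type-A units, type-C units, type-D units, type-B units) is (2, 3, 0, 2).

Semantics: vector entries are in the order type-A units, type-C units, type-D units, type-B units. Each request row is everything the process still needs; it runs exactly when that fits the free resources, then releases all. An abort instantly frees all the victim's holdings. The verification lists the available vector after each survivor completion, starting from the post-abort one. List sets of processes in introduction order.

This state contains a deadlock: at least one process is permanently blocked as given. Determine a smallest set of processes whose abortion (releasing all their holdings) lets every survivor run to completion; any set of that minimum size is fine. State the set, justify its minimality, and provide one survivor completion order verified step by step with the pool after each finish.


Minimum abort set: P0.
Key observation: P2 could never have finished before the abort; with (0, 1, 1, 3) returned by P0, it fits at step 1.
Why nothing smaller works: aborting no one leaves the state deadlocked as given.
Survivors finish in the order: P2, P3, P8, P4, P1. Check, step by step (pool after the aborts first):
  pool = (2, 4, 1, 5)
  P2: need (2, 1, 1, 4) fits (2, 4, 1, 5); releases (2, 0, 1, 0), pool now (4, 4, 2, 5)
  P3: need (2, 3, 2, 2) fits (4, 4, 2, 5); releases (2, 0, 1, 0), pool now (6, 4, 3, 5)
  P8: need (1, 1, 0, 1) fits (6, 4, 3, 5); releases (0, 2, 3, 1), pool now (6, 6, 6, 6)
  P4: need (3, 2, 6, 5) fits (6, 6, 6, 6); releases (0, 0, 0, 3), pool now (6, 6, 6, 9)
  P1: need (5, 4, 1, 1) fits (6, 6, 6, 9); releases (0, 2, 2, 3), pool now (6, 8, 8, 12)


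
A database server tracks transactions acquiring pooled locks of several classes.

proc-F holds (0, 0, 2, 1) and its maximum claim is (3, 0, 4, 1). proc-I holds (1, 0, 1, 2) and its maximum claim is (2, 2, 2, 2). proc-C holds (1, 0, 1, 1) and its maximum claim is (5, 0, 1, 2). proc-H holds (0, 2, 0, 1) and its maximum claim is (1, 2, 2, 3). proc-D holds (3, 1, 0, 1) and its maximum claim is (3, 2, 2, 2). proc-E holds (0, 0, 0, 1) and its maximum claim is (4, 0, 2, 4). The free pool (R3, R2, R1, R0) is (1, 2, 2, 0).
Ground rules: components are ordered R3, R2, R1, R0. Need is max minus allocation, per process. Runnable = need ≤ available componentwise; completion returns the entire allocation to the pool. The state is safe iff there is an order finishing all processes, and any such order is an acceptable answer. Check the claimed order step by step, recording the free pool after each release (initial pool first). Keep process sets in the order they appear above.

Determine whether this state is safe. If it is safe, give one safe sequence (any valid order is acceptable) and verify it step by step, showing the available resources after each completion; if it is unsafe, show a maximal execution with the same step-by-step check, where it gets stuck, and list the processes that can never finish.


SAFE, for example via the order proc-I, proc-D, proc-H, proc-E, proc-C, proc-F.
Key observation: proc-I marks the first exact bind of the order: its need (1, 2, 1, 0) fits the free (1, 2, 2, 0) with zero slack on a requested resource.
Walking it through:
  pool = (1, 2, 2, 0)
  proc-I needs (1, 2, 1, 0) <= (1, 2, 2, 0) -> finishes; pool += (1, 0, 1, 2) = (2, 2, 3, 2)
  proc-D needs (0, 1, 2, 1) <= (2, 2, 3, 2) -> finishes; pool += (3, 1, 0, 1) = (5, 3, 3, 3)
  proc-H needs (1, 0, 2, 2) <= (5, 3, 3, 3) -> finishes; pool += (0, 2, 0, 1) = (5, 5, 3, 4)
  proc-E needs (4, 0, 2, 3) <= (5, 5, 3, 4) -> finishes; pool += (0, 0, 0, 1) = (5, 5, 3, 5)
  proc-C needs (4, 0, 0, 1) <= (5, 5, 3, 5) -> finishes; pool += (1, 0, 1, 1) = (6, 5, 4, 6)
  proc-F needs (3, 0, 2, 0) <= (6, 5, 4, 6) -> finishes; pool += (0, 0, 2, 1) = (6, 5, 6, 7)


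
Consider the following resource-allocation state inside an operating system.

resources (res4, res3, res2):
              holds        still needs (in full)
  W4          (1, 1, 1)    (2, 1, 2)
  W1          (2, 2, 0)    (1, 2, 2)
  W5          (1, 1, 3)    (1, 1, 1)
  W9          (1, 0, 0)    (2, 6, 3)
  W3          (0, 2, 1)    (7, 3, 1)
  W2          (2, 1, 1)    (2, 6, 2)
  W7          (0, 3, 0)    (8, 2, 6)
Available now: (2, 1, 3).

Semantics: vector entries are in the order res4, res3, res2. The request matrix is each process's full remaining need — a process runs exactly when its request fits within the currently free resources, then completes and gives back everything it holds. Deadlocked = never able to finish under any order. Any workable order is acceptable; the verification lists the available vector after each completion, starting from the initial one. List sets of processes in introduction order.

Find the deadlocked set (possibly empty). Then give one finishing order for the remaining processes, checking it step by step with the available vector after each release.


Deadlocked: W9, W3, W2 and W7.
Key observation: after W5, W1, W4 the pool peaks at (6, 5, 7), and each blocked process is short somewhere: W9 on res3; W3 on res4; W2 on res3; W7 on res4.
The rest can finish in the order W5, W1, W4. Walking it through:
  pool = (2, 1, 3)
  W5: need (1, 1, 1) fits (2, 1, 3); releases (1, 1, 3), pool now (3, 2, 6)
  W1: need (1, 2, 2) fits (3, 2, 6); releases (2, 2, 0), pool now (5, 4, 6)
  W4: need (2, 1, 2) fits (5, 4, 6); releases (1, 1, 1), pool now (6, 5, 7)
None of the blocked processes ever fits:
  W9 cannot run: need (2, 6, 3) vs free (6, 5, 7) (insufficient res3)
  W3 cannot run: need (7, 3, 1) vs free (6, 5, 7) (insufficient res4)
  W2 cannot run: need (2, 6, 2) vs free (6, 5, 7) (insufficient res3)
  W7 cannot run: need (8, 2, 6) vs free (6, 5, 7) (insufficient res4)


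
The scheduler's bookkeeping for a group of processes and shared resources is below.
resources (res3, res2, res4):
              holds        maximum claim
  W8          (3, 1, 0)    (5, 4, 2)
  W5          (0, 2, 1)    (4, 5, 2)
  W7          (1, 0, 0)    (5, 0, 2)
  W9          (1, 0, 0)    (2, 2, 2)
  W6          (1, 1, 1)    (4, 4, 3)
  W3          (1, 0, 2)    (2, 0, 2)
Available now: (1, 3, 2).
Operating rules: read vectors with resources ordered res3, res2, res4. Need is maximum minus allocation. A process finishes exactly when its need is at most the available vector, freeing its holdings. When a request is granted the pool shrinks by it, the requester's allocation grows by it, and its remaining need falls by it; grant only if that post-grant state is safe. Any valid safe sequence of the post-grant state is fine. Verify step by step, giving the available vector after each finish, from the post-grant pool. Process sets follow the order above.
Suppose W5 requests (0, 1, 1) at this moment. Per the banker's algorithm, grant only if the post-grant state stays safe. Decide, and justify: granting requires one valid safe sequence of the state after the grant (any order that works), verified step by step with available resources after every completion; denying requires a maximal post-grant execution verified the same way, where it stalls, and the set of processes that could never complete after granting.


DENY — the pretend-granted state is unsafe.
Key observation: after W3, W9 the pool peaks at (3, 2, 3), and each blocked process is short somewhere: W8 on res2; W5 on res3; W7 on res3; W6 on res2.
Pretend the grant happened; the run W3, W9 goes as far as possible. Verifying each step:
  pool = (1, 2, 1)
  W3 needs (1, 0, 0) <= (1, 2, 1) -> finishes; pool += (1, 0, 2) = (2, 2, 3)
  W9 needs (1, 2, 2) <= (2, 2, 3) -> finishes; pool += (1, 0, 0) = (3, 2, 3)
  W8 still needs (2, 3, 2) but only (3, 2, 3) is free — short on res2
  W5 still needs (4, 2, 0) but only (3, 2, 3) is free — short on res3
  W7 still needs (4, 0, 2) but only (3, 2, 3) is free — short on res3
  W6 still needs (3, 3, 2) but only (3, 2, 3) is free — short on res2
Had the request been granted, W8, W5, W7 and W6 could never finish.


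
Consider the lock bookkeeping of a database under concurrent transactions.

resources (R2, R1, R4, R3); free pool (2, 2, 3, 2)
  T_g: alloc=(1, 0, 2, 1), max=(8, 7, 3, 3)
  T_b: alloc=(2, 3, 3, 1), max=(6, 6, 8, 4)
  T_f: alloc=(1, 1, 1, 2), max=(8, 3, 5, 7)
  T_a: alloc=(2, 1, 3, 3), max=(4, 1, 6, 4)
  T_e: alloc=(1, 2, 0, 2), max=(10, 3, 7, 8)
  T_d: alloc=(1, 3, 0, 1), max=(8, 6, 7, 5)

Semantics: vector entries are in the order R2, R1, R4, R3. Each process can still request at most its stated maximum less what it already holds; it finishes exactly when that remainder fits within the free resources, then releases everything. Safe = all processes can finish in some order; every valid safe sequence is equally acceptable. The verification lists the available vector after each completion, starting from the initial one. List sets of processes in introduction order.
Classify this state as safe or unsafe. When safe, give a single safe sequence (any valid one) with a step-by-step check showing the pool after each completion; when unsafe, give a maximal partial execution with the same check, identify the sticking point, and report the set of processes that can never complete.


The state is UNSAFE.
Key observation: once T_a, T_b finish, the pool peaks at (6, 6, 9, 6) — and every remaining process still needs more R2 than that.
A maximal execution: T_a, T_b — then nothing else fits. Check, step by step:
  pool = (2, 2, 3, 2)
  run T_a (needs (2, 0, 3, 1), free (2, 2, 3, 2)); after release of (2, 1, 3, 3) the pool is (4, 3, 6, 5)
  run T_b (needs (4, 3, 5, 3), free (4, 3, 6, 5)); after release of (2, 3, 3, 1) the pool is (6, 6, 9, 6)
  T_g cannot run: need (7, 7, 1, 2) vs free (6, 6, 9, 6) (insufficient R2 and R1)
  T_f cannot run: need (7, 2, 4, 5) vs free (6, 6, 9, 6) (insufficient R2)
  T_e cannot run: need (9, 1, 7, 6) vs free (6, 6, 9, 6) (insufficient R2)
  T_d cannot run: need (7, 3, 7, 4) vs free (6, 6, 9, 6) (insufficient R2)
Permanently blocked: T_g, T_f, T_e and T_d.


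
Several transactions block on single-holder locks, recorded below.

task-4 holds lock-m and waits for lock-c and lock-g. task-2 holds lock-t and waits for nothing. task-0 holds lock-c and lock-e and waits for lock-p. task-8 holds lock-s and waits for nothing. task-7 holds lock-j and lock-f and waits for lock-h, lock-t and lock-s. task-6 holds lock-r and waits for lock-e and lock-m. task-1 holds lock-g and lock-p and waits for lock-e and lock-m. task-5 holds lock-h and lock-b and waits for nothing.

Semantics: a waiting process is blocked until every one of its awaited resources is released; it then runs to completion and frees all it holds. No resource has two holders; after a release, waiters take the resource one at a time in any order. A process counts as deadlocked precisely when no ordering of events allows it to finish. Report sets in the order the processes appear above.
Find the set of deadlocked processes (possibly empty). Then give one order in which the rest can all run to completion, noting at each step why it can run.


Deadlocked set: task-4, task-0, task-6 and task-1.
Key observation: the knot is the closed ring of waits task-4 -> task-0 -> task-1 -> task-4; task-6 waits into the deadlock from upstream.
One completion order for the rest: task-8, task-2, task-5, task-7.
Step-by-step check:
  task-8 waits on nothing -> runs at once and releases lock-s
  task-2 waits on nothing -> runs at once and releases lock-t
  task-5 waits on nothing -> runs at once and releases lock-h and lock-b
  task-7 waits on lock-h, lock-t and lock-s — all released -> runs and releases lock-j and lock-f


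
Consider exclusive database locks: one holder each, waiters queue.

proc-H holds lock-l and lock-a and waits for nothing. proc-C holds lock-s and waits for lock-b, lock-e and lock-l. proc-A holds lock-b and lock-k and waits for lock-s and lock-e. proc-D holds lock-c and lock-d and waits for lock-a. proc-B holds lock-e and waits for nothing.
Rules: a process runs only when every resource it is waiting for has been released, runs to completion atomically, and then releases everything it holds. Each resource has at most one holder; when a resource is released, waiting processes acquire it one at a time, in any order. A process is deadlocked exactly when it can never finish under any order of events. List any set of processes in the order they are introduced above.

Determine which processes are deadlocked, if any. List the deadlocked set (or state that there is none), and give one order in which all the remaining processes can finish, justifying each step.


The deadlocked set is proc-C and proc-A.
Key observation: along proc-C -> proc-A -> proc-C, each member waits on what the next one holds — a deadlock; no other process is dragged down with it.
One completion order for the rest: proc-H, proc-D, proc-B.
Check, step by step:
  proc-H waits on nothing -> runs at once and releases lock-l and lock-a
  proc-D waits on lock-a — all released -> runs and releases lock-c and lock-d
  proc-B waits on nothing -> runs at once and releases lock-e


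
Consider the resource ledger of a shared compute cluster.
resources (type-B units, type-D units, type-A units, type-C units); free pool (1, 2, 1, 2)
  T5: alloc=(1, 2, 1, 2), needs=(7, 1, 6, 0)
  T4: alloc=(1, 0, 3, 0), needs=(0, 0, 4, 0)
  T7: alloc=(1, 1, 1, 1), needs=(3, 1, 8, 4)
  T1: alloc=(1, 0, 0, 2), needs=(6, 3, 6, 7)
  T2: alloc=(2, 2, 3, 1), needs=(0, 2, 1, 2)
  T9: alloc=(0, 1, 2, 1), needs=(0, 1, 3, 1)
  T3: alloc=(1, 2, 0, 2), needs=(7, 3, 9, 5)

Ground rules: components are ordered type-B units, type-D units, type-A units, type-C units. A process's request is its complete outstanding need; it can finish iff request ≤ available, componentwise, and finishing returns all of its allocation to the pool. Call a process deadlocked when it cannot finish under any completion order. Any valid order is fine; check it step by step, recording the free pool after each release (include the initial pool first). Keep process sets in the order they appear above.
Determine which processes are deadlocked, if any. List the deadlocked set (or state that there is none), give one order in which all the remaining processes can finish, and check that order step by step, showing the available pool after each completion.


Deadlocked: T5, T1 and T3.
Key observation: once T2, T9, T4, T7 finish, the pool peaks at (5, 6, 10, 5) — and every remaining process still needs more type-B units than that.
The rest can finish in the order T2, T9, T4, T7. Check, step by step:
  pool = (1, 2, 1, 2)
  T2 needs (0, 2, 1, 2) <= (1, 2, 1, 2) -> finishes; pool += (2, 2, 3, 1) = (3, 4, 4, 3)
  T9 needs (0, 1, 3, 1) <= (3, 4, 4, 3) -> finishes; pool += (0, 1, 2, 1) = (3, 5, 6, 4)
  T4 needs (0, 0, 4, 0) <= (3, 5, 6, 4) -> finishes; pool += (1, 0, 3, 0) = (4, 5, 9, 4)
  T7 needs (3, 1, 8, 4) <= (4, 5, 9, 4) -> finishes; pool += (1, 1, 1, 1) = (5, 6, 10, 5)
The stuck group stays short no matter what:
  T5 still needs (7, 1, 6, 0) but only (5, 6, 10, 5) is free — short on type-B units
  T1 still needs (6, 3, 6, 7) but only (5, 6, 10, 5) is free — short on type-B units and type-C units
  T3 still needs (7, 3, 9, 5) but only (5, 6, 10, 5) is free — short on type-B units


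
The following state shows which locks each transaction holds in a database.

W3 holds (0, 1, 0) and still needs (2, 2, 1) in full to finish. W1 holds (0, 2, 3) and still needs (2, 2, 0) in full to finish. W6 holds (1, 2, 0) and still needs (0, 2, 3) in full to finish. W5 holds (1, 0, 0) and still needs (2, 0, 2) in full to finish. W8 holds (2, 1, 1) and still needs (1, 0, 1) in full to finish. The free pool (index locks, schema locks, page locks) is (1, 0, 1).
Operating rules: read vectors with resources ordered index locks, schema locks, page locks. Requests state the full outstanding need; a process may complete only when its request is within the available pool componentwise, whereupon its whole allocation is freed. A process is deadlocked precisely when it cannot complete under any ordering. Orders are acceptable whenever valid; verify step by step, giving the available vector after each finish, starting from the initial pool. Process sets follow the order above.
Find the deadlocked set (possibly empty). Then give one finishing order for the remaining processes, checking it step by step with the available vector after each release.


Deadlocked set: W3, W1 and W6.
Key observation: even finishing W8, W5 leaves just (4, 1, 2) free — too little schema locks for any of the remaining processes.
A valid finishing order for the others: W8, W5. Check, step by step:
  pool = (1, 0, 1)
  W8 needs (1, 0, 1) <= (1, 0, 1) -> finishes; pool += (2, 1, 1) = (3, 1, 2)
  W5 needs (2, 0, 2) <= (3, 1, 2) -> finishes; pool += (1, 0, 0) = (4, 1, 2)
The blocked processes can never fit:
  W3 still needs (2, 2, 1) but only (4, 1, 2) is free — short on schema locks
  W1 still needs (2, 2, 0) but only (4, 1, 2) is free — short on schema locks
  W6 still needs (0, 2, 3) but only (4, 1, 2) is free — short on schema locks and page locks


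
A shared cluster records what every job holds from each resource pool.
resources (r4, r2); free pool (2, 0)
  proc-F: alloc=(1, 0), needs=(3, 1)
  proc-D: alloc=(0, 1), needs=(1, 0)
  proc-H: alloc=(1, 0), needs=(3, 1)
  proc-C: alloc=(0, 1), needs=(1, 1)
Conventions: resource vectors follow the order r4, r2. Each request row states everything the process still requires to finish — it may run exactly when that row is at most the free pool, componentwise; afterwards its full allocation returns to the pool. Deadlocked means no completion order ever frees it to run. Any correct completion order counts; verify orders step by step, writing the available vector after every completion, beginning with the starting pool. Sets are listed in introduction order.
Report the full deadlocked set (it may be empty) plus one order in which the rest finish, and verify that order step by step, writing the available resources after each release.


Deadlocked: proc-F and proc-H.
Key observation: no order helps: past proc-D, proc-C, the free pool tops out at (2, 2), below what each blocked process needs in r4.
A valid finishing order for the others: proc-D, proc-C. Walking it through:
  pool = (2, 0)
  run proc-D (needs (1, 0), free (2, 0)); after release of (0, 1) the pool is (2, 1)
  run proc-C (needs (1, 1), free (2, 1)); after release of (0, 1) the pool is (2, 2)
The stuck group stays short no matter what:
  proc-F still needs (3, 1) but only (2, 2) is free — short on r4
  proc-H still needs (3, 1) but only (2, 2) is free — short on r4


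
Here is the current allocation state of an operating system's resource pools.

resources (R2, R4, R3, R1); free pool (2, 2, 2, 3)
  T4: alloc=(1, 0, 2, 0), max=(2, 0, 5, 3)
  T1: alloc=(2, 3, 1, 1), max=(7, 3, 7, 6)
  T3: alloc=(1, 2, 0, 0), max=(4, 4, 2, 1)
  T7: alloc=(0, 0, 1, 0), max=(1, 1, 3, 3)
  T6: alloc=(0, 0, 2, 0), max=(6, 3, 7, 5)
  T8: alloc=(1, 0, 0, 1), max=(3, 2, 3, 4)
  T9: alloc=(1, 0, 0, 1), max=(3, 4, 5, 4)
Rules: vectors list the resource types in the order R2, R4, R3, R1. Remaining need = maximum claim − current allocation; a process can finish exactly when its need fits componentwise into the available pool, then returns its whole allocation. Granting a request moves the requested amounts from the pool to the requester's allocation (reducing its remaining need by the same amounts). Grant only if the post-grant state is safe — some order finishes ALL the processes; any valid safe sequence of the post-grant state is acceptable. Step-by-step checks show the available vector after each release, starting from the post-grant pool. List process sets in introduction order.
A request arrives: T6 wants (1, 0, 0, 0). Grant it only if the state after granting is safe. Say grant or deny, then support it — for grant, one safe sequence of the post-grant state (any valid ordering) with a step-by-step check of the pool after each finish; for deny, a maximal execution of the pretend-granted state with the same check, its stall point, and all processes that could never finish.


GRANT — the state after the grant stays safe, e.g. via T7, T4, T8, T3, T9, T6, T1.
Key observation: after the grant the pool drops to (1, 2, 2, 3), which still lets T7 finish first and unwind the rest.
Check on the post-grant state, step by step:
  pool = (1, 2, 2, 3)
  run T7 (needs (1, 1, 2, 3), free (1, 2, 2, 3)); after release of (0, 0, 1, 0) the pool is (1, 2, 3, 3)
  run T4 (needs (1, 0, 3, 3), free (1, 2, 3, 3)); after release of (1, 0, 2, 0) the pool is (2, 2, 5, 3)
  run T8 (needs (2, 2, 3, 3), free (2, 2, 5, 3)); after release of (1, 0, 0, 1) the pool is (3, 2, 5, 4)
  run T3 (needs (3, 2, 2, 1), free (3, 2, 5, 4)); after release of (1, 2, 0, 0) the pool is (4, 4, 5, 4)
  run T9 (needs (2, 4, 5, 3), free (4, 4, 5, 4)); after release of (1, 0, 0, 1) the pool is (5, 4, 5, 5)
  run T6 (needs (5, 3, 5, 5), free (5, 4, 5, 5)); after release of (1, 0, 2, 0) the pool is (6, 4, 7, 5)
  run T1 (needs (5, 0, 6, 5), free (6, 4, 7, 5)); after release of (2, 3, 1, 1) the pool is (8, 7, 8, 6)


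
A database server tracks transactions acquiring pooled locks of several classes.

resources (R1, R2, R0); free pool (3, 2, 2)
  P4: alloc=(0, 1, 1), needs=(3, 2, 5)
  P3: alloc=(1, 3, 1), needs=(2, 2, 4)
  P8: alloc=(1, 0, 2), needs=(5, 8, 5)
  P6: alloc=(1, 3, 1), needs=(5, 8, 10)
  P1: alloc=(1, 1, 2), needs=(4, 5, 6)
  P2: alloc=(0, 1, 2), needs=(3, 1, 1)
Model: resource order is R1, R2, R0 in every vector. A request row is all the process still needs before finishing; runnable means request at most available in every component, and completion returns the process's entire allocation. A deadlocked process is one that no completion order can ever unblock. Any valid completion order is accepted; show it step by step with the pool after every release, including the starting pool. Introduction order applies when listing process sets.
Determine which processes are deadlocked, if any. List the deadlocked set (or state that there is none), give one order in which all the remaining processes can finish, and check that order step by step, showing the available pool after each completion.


Nothing here is deadlocked.
Key observation: beginning at P2, releases accumulate fast enough that every process eventually fits.
A valid finishing order for the others: P2, P3, P4, P1, P8, P6. Walking it through:
  pool = (3, 2, 2)
  P2 needs (3, 1, 1) <= (3, 2, 2) -> finishes; pool += (0, 1, 2) = (3, 3, 4)
  P3 needs (2, 2, 4) <= (3, 3, 4) -> finishes; pool += (1, 3, 1) = (4, 6, 5)
  P4 needs (3, 2, 5) <= (4, 6, 5) -> finishes; pool += (0, 1, 1) = (4, 7, 6)
  P1 needs (4, 5, 6) <= (4, 7, 6) -> finishes; pool += (1, 1, 2) = (5, 8, 8)
  P8 needs (5, 8, 5) <= (5, 8, 8) -> finishes; pool += (1, 0, 2) = (6, 8, 10)
  P6 needs (5, 8, 10) <= (6, 8, 10) -> finishes; pool += (1, 3, 1) = (7, 11, 11)


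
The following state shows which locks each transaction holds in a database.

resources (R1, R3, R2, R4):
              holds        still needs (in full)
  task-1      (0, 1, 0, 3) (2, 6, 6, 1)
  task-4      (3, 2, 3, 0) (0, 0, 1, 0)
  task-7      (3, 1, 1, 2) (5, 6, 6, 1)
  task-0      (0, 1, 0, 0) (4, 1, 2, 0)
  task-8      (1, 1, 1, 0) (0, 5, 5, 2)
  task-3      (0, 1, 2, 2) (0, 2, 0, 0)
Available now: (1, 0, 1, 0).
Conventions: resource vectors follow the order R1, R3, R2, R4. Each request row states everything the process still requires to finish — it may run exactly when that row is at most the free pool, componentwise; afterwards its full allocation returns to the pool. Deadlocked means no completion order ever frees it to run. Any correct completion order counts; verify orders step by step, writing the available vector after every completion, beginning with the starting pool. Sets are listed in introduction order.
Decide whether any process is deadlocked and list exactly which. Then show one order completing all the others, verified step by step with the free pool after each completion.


The deadlocked set is task-1, task-7 and task-8.
Key observation: even finishing task-4, task-3, task-0 leaves just (4, 4, 6, 2) free — too little R3 for any of the remaining processes.
The rest can finish in the order task-4, task-3, task-0. Step-by-step check:
  pool = (1, 0, 1, 0)
  task-4 needs (0, 0, 1, 0) <= (1, 0, 1, 0) -> finishes; pool += (3, 2, 3, 0) = (4, 2, 4, 0)
  task-3 needs (0, 2, 0, 0) <= (4, 2, 4, 0) -> finishes; pool += (0, 1, 2, 2) = (4, 3, 6, 2)
  task-0 needs (4, 1, 2, 0) <= (4, 3, 6, 2) -> finishes; pool += (0, 1, 0, 0) = (4, 4, 6, 2)
The blocked processes can never fit:
  blocked: task-1 wants (2, 6, 6, 1), pool (4, 4, 6, 2) — not enough R3
  blocked: task-7 wants (5, 6, 6, 1), pool (4, 4, 6, 2) — not enough R1 and R3
  blocked: task-8 wants (0, 5, 5, 2), pool (4, 4, 6, 2) — not enough R3


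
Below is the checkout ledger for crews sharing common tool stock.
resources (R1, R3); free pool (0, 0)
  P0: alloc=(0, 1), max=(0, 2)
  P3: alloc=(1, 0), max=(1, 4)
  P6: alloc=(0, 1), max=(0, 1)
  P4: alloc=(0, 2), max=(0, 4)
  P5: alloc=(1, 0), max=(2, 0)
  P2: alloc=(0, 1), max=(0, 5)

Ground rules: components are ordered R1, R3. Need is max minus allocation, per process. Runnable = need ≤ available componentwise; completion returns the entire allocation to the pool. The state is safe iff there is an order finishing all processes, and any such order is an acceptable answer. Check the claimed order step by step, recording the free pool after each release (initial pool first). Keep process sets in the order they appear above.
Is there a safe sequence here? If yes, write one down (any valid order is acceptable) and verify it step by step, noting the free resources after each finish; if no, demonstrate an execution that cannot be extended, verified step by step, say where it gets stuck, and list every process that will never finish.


SAFE. One safe sequence: P6, P0, P4, P3, P5, P2.
Key observation: the order's first zero-slack moment is P0 ((0, 1) needed, (0, 1) free — a requested resource with nothing to spare).
Verifying each step:
  pool = (0, 0)
  run P6 (needs (0, 0), free (0, 0)); after release of (0, 1) the pool is (0, 1)
  run P0 (needs (0, 1), free (0, 1)); after release of (0, 1) the pool is (0, 2)
  run P4 (needs (0, 2), free (0, 2)); after release of (0, 2) the pool is (0, 4)
  run P3 (needs (0, 4), free (0, 4)); after release of (1, 0) the pool is (1, 4)
  run P5 (needs (1, 0), free (1, 4)); after release of (1, 0) the pool is (2, 4)
  run P2 (needs (0, 4), free (2, 4)); after release of (0, 1) the pool is (2, 5)
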